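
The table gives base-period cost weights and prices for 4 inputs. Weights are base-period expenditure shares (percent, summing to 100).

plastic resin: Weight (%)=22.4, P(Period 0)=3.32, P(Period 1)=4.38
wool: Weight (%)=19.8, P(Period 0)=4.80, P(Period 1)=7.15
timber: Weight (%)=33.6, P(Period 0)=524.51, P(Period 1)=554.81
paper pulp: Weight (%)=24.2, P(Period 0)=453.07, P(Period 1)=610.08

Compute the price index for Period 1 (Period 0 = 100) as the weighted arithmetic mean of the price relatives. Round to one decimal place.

plastic resin: 22.4 × (4.38/3.32) = 22.4 × 1.319277 = 29.5518
wool: 19.8 × (7.15/4.80) = 19.8 × 1.489583 = 29.4938
timber: 33.6 × (554.81/524.51) = 33.6 × 1.057768 = 35.5410
paper pulp: 24.2 × (610.08/453.07) = 24.2 × 1.346547 = 32.5864
Index = Σ wᵢ·(p₁ᵢ/p₀ᵢ) = 29.5518 + 29.4938 + 35.5410 + 32.5864 = 127.1730

127.2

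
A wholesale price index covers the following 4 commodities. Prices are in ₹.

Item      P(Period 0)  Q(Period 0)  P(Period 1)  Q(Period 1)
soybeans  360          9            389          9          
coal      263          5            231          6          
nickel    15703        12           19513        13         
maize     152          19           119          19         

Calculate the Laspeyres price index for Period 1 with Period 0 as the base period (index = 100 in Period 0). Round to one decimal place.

Laspeyres price index uses base-period quantities as weights.
ΣP(Period 1)·Q(Period 0) = 389×9 + 231×5 + 19513×12 + 119×19 = 3501 + 1155 + 234156 + 2261 = 241073
ΣP(Period 0)·Q(Period 0) = 360×9 + 263×5 + 15703×12 + 152×19 = 3240 + 1315 + 188436 + 2888 = 195879
Index = 241073 / 195879 × 100 = 123.0724

123.1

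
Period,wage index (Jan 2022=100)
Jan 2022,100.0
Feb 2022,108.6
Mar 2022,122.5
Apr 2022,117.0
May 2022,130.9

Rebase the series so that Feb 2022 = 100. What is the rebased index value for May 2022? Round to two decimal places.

Rebased(May 2022) = 130.9 / 108.6 × 100 = 120.5341

120.53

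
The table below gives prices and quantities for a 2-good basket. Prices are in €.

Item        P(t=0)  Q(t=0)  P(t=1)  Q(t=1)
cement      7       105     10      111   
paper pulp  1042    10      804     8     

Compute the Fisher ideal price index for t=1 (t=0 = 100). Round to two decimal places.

Laspeyres component (base-period weights):
ΣP(t=1)Q(t=0) = 10×105 + 804×10 = 1050 + 8040 = 9090
ΣP(t=0)Q(t=0) = 7×105 + 1042×10 = 735 + 10420 = 11155
L = 9090 / 11155 × 100 = 81.4881
Paasche component (current-period weights):
ΣP(t=1)Q(t=1) = 10×111 + 804×8 = 1110 + 6432 = 7542
ΣP(t=0)Q(t=1) = 7×111 + 1042×8 = 777 + 8336 = 9113
P = 7542 / 9113 × 100 = 82.7609
Fisher = √(L × P) = √(81.4881 × 82.7609) = 82.1220

82.12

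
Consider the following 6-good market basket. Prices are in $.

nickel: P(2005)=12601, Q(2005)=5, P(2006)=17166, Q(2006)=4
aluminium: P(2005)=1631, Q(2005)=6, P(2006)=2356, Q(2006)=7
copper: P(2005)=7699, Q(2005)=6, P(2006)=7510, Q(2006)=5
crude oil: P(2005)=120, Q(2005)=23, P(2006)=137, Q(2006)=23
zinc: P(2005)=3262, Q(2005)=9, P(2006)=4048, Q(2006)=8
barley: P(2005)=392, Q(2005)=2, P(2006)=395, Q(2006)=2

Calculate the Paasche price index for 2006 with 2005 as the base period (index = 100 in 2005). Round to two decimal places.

122.37

Paasche price index uses current-period quantities as weights.
ΣP(2006)·Q(2006) = 17166×4 + 2356×7 + 7510×5 + 137×23 + 4048×8 + 395×2 = 68664 + 16492 + 37550 + 3151 + 32384 + 790 = 159031
ΣP(2005)·Q(2006) = 12601×4 + 1631×7 + 7699×5 + 120×23 + 3262×8 + 392×2 = 50404 + 11417 + 38495 + 2760 + 26096 + 784 = 129956
Index = 159031 / 129956 × 100 = 122.3730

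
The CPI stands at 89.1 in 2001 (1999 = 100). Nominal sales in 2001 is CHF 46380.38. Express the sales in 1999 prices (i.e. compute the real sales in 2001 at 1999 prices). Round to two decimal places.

Real = Nominal ÷ (Index/100) = 46380.38 ÷ (89.1/100)
     = 46380.38 ÷ 0.891 = 52054.2985

52054.30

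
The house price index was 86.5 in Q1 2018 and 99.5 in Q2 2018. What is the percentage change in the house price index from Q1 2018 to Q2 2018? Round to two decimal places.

Change = (99.5 − 86.5) / 86.5 × 100
       = 13.0 / 86.5 × 100 = 15.0289%

15.03%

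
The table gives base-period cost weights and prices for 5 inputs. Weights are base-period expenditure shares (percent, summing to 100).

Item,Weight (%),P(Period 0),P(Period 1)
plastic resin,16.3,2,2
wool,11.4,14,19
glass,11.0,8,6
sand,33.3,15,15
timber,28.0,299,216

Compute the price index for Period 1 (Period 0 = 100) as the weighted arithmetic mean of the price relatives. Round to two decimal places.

93.55

plastic resin: 16.3 × (2/2) = 16.3 × 1.000000 = 16.3000
wool: 11.4 × (19/14) = 11.4 × 1.357143 = 15.4714
glass: 11.0 × (6/8) = 11.0 × 0.750000 = 8.2500
sand: 33.3 × (15/15) = 33.3 × 1.000000 = 33.3000
timber: 28.0 × (216/299) = 28.0 × 0.722408 = 20.2274
Index = Σ wᵢ·(p₁ᵢ/p₀ᵢ) = 16.3000 + 15.4714 + 8.2500 + 33.3000 + 20.2274 = 93.5489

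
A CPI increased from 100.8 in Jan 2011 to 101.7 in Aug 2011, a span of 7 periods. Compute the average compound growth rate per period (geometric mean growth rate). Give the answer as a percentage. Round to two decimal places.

0.13%

Growth factor = (101.7/100.8)^(1/7) = (1.008929)^(1/7) = 1.001271
Growth rate = 1.001271 − 1 = 0.001271 = 0.1271%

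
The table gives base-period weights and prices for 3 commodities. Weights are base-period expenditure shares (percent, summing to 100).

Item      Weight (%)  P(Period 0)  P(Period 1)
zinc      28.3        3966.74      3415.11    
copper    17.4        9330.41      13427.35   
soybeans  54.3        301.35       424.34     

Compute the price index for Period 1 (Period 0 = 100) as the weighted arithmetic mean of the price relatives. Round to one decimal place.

125.9

zinc: 28.3 × (3415.11/3966.74) = 28.3 × 0.860936 = 24.3645
copper: 17.4 × (13427.35/9330.41) = 17.4 × 1.439095 = 25.0403
soybeans: 54.3 × (424.34/301.35) = 54.3 × 1.408130 = 76.4615
Index = Σ wᵢ·(p₁ᵢ/p₀ᵢ) = 24.3645 + 25.0403 + 76.4615 = 125.8662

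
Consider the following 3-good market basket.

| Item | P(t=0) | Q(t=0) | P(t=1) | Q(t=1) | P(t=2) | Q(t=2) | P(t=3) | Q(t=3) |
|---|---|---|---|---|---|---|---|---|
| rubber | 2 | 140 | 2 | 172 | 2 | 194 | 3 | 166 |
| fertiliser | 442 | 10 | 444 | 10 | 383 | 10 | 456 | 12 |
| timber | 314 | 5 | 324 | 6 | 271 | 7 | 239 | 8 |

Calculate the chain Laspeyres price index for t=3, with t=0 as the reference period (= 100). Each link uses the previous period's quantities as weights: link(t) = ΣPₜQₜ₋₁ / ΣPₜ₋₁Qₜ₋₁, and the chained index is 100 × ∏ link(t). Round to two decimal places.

Link t=0→t=1:
ΣP(t=1)Q(t=0) = 2×140 + 444×10 + 324×5 = 280 + 4440 + 1620 = 6340
ΣP(t=0)Q(t=0) = 2×140 + 442×10 + 314×5 = 280 + 4420 + 1570 = 6270
link = 6340/6270 = 1.011164
Link t=1→t=2:
ΣP(t=2)Q(t=1) = 2×172 + 383×10 + 271×6 = 344 + 3830 + 1626 = 5800
ΣP(t=1)Q(t=1) = 2×172 + 444×10 + 324×6 = 344 + 4440 + 1944 = 6728
link = 5800/6728 = 0.862069
Link t=2→t=3:
ΣP(t=3)Q(t=2) = 3×194 + 456×10 + 239×7 = 582 + 4560 + 1673 = 6815
ΣP(t=2)Q(t=2) = 2×194 + 383×10 + 271×7 = 388 + 3830 + 1897 = 6115
link = 6815/6115 = 1.114473
Chained index = 100 × 1.011164 × 0.862069 × 1.114473 = 97.1478

97.15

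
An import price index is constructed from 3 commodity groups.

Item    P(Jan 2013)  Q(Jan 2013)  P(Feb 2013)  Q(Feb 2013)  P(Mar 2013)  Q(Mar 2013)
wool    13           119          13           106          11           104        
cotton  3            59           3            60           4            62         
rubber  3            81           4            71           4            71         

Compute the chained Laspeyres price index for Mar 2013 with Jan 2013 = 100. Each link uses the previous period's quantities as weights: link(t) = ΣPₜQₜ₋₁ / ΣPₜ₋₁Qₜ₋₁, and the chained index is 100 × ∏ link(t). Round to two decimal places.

Link Jan 2013→Feb 2013:
ΣP(Feb 2013)Q(Jan 2013) = 13×119 + 3×59 + 4×81 = 1547 + 177 + 324 = 2048
ΣP(Jan 2013)Q(Jan 2013) = 13×119 + 3×59 + 3×81 = 1547 + 177 + 243 = 1967
link = 2048/1967 = 1.041179
Link Feb 2013→Mar 2013:
ΣP(Mar 2013)Q(Feb 2013) = 11×106 + 4×60 + 4×71 = 1166 + 240 + 284 = 1690
ΣP(Feb 2013)Q(Feb 2013) = 13×106 + 3×60 + 4×71 = 1378 + 180 + 284 = 1842
link = 1690/1842 = 0.917481
Chained index = 100 × 1.041179 × 0.917481 = 95.5262

95.53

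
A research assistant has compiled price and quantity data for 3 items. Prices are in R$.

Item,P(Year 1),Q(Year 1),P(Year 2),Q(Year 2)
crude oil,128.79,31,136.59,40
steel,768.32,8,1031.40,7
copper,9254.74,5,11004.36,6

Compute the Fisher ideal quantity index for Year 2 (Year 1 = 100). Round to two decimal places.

Laspeyres component (base-period weights):
ΣP(Year 1)Q(Year 2) = 128.79×40 + 768.32×7 + 9254.74×6 = 5151.6 + 5378.24 + 55528.44 = 66058.28
ΣP(Year 1)Q(Year 1) = 128.79×31 + 768.32×8 + 9254.74×5 = 3992.49 + 6146.56 + 46273.7 = 56412.75
L = 66058.28 / 56412.75 × 100 = 117.0981
Paasche component (current-period weights):
ΣP(Year 2)Q(Year 2) = 136.59×40 + 1031.40×7 + 11004.36×6 = 5463.6 + 7219.8 + 66026.16 = 78709.56
ΣP(Year 2)Q(Year 1) = 136.59×31 + 1031.40×8 + 11004.36×5 = 4234.29 + 8251.2 + 55021.8 = 67507.29
P = 78709.56 / 67507.29 × 100 = 116.5942
Fisher = √(L × P) = √(117.0981 × 116.5942) = 116.8459

116.85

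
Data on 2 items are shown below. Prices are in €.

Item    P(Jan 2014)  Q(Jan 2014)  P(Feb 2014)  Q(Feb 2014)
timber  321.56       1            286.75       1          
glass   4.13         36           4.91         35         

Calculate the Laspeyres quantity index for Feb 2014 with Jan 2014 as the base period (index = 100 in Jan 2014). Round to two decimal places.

Laspeyres quantity index uses base-period prices as weights.
ΣP(Jan 2014)·Q(Feb 2014) = 321.56×1 + 4.13×35 = 321.56 + 144.55 = 466.11
ΣP(Jan 2014)·Q(Jan 2014) = 321.56×1 + 4.13×36 = 321.56 + 148.68 = 470.24
Index = 466.11 / 470.24 × 100 = 99.1217

99.12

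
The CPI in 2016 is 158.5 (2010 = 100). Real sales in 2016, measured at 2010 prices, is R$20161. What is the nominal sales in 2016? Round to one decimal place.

31955.2

Nominal = Real × (Index/100) = 20161 × (158.5/100)
        = 20161 × 1.585 = 31955.1850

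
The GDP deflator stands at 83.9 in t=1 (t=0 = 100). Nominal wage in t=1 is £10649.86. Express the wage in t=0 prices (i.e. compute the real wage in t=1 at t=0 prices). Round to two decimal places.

Real = Nominal ÷ (Index/100) = 10649.86 ÷ (83.9/100)
     = 10649.86 ÷ 0.839 = 12693.5161

12693.52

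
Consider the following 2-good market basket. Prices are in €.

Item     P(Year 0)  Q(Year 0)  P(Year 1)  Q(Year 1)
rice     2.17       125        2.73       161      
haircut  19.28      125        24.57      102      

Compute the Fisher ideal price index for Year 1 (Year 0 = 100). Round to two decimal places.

127.23

Laspeyres component (base-period weights):
ΣP(Year 1)Q(Year 0) = 2.73×125 + 24.57×125 = 341.25 + 3071.25 = 3412.5
ΣP(Year 0)Q(Year 0) = 2.17×125 + 19.28×125 = 271.25 + 2410 = 2681.25
L = 3412.5 / 2681.25 × 100 = 127.2727
Paasche component (current-period weights):
ΣP(Year 1)Q(Year 1) = 2.73×161 + 24.57×102 = 439.53 + 2506.14 = 2945.67
ΣP(Year 0)Q(Year 1) = 2.17×161 + 19.28×102 = 349.37 + 1966.56 = 2315.93
P = 2945.67 / 2315.93 × 100 = 127.1917
Fisher = √(L × P) = √(127.2727 × 127.1917) = 127.2322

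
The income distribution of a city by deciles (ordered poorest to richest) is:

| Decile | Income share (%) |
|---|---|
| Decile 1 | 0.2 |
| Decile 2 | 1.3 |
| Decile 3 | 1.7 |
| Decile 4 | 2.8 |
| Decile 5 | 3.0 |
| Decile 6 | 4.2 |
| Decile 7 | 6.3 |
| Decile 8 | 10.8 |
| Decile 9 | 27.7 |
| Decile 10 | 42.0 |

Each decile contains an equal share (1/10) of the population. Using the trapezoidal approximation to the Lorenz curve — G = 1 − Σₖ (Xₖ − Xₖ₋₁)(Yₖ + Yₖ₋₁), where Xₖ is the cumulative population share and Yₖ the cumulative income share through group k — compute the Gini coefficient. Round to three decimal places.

0.618

Cumulative income shares Yₖ: 0.0020, 0.0150, 0.0320, 0.0600, 0.0900, 0.1320, 0.1950, 0.3030, 0.5800, 1.0000
Σ (Xₖ−Xₖ₋₁)(Yₖ+Yₖ₋₁) = (1/10)(0.0020+0.0000) + (1/10)(0.0150+0.0020) + (1/10)(0.0320+0.0150) + (1/10)(0.0600+0.0320) + (1/10)(0.0900+0.0600) + (1/10)(0.1320+0.0900) + (1/10)(0.1950+0.1320) + (1/10)(0.3030+0.1950) + (1/10)(0.5800+0.3030) + (1/10)(1.0000+0.5800)
  = 0.0002 + 0.0017 + 0.0047 + 0.0092 + 0.0150 + 0.0222 + 0.0327 + 0.0498 + 0.0883 + 0.1580 = 0.3818
G = 1 − 0.3818 = 0.6182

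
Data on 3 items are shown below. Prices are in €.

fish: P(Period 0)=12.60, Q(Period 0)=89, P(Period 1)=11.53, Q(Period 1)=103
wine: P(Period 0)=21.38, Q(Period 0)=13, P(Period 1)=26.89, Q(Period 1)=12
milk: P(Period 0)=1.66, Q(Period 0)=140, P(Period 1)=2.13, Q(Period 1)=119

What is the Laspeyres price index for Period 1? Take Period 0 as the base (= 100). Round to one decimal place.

Laspeyres price index uses base-period quantities as weights.
ΣP(Period 1)·Q(Period 0) = 11.53×89 + 26.89×13 + 2.13×140 = 1026.17 + 349.57 + 298.2 = 1673.94
ΣP(Period 0)·Q(Period 0) = 12.60×89 + 21.38×13 + 1.66×140 = 1121.4 + 277.94 + 232.4 = 1631.74
Index = 1673.94 / 1631.74 × 100 = 102.5862

102.6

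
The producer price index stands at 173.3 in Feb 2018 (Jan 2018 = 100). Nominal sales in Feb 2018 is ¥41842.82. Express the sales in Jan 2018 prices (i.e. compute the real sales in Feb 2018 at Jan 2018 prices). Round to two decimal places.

Real = Nominal ÷ (Index/100) = 41842.82 ÷ (173.3/100)
     = 41842.82 ÷ 1.733 = 24144.7317

24144.73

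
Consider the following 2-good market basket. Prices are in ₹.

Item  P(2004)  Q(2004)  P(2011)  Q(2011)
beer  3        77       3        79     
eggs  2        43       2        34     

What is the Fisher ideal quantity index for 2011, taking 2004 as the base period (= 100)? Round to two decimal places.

96.21

Laspeyres component (base-period weights):
ΣP(2004)Q(2011) = 3×79 + 2×34 = 237 + 68 = 305
ΣP(2004)Q(2004) = 3×77 + 2×43 = 231 + 86 = 317
L = 305 / 317 × 100 = 96.2145
Paasche component (current-period weights):
ΣP(2011)Q(2011) = 3×79 + 2×34 = 237 + 68 = 305
ΣP(2011)Q(2004) = 3×77 + 2×43 = 231 + 86 = 317
P = 305 / 317 × 100 = 96.2145
Fisher = √(L × P) = √(96.2145 × 96.2145) = 96.2145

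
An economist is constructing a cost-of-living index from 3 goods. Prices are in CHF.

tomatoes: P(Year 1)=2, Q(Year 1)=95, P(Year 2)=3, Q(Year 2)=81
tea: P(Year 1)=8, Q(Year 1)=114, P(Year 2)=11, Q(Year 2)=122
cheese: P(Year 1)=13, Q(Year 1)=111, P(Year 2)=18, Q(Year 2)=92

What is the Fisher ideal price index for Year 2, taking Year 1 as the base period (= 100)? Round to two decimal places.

138.92

Laspeyres component (base-period weights):
ΣP(Year 2)Q(Year 1) = 3×95 + 11×114 + 18×111 = 285 + 1254 + 1998 = 3537
ΣP(Year 1)Q(Year 1) = 2×95 + 8×114 + 13×111 = 190 + 912 + 1443 = 2545
L = 3537 / 2545 × 100 = 138.9784
Paasche component (current-period weights):
ΣP(Year 2)Q(Year 2) = 3×81 + 11×122 + 18×92 = 243 + 1342 + 1656 = 3241
ΣP(Year 1)Q(Year 2) = 2×81 + 8×122 + 13×92 = 162 + 976 + 1196 = 2334
P = 3241 / 2334 × 100 = 138.8603
Fisher = √(L × P) = √(138.9784 × 138.8603) = 138.9193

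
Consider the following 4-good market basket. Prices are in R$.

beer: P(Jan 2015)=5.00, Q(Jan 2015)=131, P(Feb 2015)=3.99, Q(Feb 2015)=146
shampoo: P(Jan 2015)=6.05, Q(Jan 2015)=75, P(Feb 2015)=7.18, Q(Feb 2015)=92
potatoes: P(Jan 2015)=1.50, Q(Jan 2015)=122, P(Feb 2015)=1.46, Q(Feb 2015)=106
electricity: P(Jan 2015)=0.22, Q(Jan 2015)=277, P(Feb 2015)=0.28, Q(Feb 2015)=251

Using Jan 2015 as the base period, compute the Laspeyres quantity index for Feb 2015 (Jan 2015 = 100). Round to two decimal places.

110.95

Laspeyres quantity index uses base-period prices as weights.
ΣP(Jan 2015)·Q(Feb 2015) = 5.00×146 + 6.05×92 + 1.50×106 + 0.22×251 = 730 + 556.6 + 159 + 55.22 = 1500.82
ΣP(Jan 2015)·Q(Jan 2015) = 5.00×131 + 6.05×75 + 1.50×122 + 0.22×277 = 655 + 453.75 + 183 + 60.94 = 1352.69
Index = 1500.82 / 1352.69 × 100 = 110.9508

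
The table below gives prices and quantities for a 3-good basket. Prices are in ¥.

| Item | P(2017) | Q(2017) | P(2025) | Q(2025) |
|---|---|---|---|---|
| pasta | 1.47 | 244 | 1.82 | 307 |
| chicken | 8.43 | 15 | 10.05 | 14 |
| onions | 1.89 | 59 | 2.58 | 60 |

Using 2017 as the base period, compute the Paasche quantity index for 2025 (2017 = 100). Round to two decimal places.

114.35

Paasche quantity index uses current-period prices as weights.
ΣP(2025)·Q(2025) = 1.82×307 + 10.05×14 + 2.58×60 = 558.74 + 140.7 + 154.8 = 854.24
ΣP(2025)·Q(2017) = 1.82×244 + 10.05×15 + 2.58×59 = 444.08 + 150.75 + 152.22 = 747.05
Index = 854.24 / 747.05 × 100 = 114.3484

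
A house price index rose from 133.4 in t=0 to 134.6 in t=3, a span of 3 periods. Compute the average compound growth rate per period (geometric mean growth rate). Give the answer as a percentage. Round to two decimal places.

Growth factor = (134.6/133.4)^(1/3) = (1.008996)^(1/3) = 1.002990
Growth rate = 1.002990 − 1 = 0.002990 = 0.2990%

0.30%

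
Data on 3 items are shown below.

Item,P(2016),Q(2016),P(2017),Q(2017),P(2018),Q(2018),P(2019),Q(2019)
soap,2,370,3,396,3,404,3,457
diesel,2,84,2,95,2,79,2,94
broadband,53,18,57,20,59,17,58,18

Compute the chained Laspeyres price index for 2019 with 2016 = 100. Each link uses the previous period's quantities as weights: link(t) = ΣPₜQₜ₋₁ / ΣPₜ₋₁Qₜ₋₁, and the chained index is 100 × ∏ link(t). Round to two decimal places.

Link 2016→2017:
ΣP(2017)Q(2016) = 3×370 + 2×84 + 57×18 = 1110 + 168 + 1026 = 2304
ΣP(2016)Q(2016) = 2×370 + 2×84 + 53×18 = 740 + 168 + 954 = 1862
link = 2304/1862 = 1.237379
Link 2017→2018:
ΣP(2018)Q(2017) = 3×396 + 2×95 + 59×20 = 1188 + 190 + 1180 = 2558
ΣP(2017)Q(2017) = 3×396 + 2×95 + 57×20 = 1188 + 190 + 1140 = 2518
link = 2558/2518 = 1.015886
Link 2018→2019:
ΣP(2019)Q(2018) = 3×404 + 2×79 + 58×17 = 1212 + 158 + 986 = 2356
ΣP(2018)Q(2018) = 3×404 + 2×79 + 59×17 = 1212 + 158 + 1003 = 2373
link = 2356/2373 = 0.992836
Chained index = 100 × 1.237379 × 1.015886 × 0.992836 = 124.8030

124.80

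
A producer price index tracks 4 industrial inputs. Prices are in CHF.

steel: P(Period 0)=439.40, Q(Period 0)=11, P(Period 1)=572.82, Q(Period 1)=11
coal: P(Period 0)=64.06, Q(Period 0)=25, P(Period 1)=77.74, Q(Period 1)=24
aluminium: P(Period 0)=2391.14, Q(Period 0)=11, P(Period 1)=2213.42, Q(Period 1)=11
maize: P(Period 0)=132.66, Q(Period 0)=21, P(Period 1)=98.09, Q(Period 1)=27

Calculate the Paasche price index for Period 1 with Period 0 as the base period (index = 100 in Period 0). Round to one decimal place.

Paasche price index uses current-period quantities as weights.
ΣP(Period 1)·Q(Period 1) = 572.82×11 + 77.74×24 + 2213.42×11 + 98.09×27 = 6301.02 + 1865.76 + 24347.62 + 2648.43 = 35162.83
ΣP(Period 0)·Q(Period 1) = 439.40×11 + 64.06×24 + 2391.14×11 + 132.66×27 = 4833.4 + 1537.44 + 26302.54 + 3581.82 = 36255.2
Index = 35162.83 / 36255.2 × 100 = 96.9870

97.0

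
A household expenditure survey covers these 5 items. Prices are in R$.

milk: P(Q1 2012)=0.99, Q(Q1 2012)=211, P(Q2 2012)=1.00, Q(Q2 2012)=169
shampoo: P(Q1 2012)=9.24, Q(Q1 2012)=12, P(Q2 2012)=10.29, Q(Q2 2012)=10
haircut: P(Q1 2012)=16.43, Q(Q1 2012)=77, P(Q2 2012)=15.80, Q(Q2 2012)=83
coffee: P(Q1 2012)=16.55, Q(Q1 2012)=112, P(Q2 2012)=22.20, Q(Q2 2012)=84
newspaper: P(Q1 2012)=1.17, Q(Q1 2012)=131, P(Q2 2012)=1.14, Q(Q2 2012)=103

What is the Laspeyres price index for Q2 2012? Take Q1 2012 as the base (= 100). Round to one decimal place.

116.6

Laspeyres price index uses base-period quantities as weights.
ΣP(Q2 2012)·Q(Q1 2012) = 1.00×211 + 10.29×12 + 15.80×77 + 22.20×112 + 1.14×131 = 211 + 123.48 + 1216.6 + 2486.4 + 149.34 = 4186.82
ΣP(Q1 2012)·Q(Q1 2012) = 0.99×211 + 9.24×12 + 16.43×77 + 16.55×112 + 1.17×131 = 208.89 + 110.88 + 1265.11 + 1853.6 + 153.27 = 3591.75
Index = 4186.82 / 3591.75 × 100 = 116.5677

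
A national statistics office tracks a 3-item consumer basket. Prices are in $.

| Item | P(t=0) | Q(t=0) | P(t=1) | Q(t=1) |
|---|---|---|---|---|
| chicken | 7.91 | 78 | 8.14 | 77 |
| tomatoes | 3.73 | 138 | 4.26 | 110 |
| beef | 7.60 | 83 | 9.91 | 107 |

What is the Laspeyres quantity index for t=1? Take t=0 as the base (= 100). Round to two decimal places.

Laspeyres quantity index uses base-period prices as weights.
ΣP(t=0)·Q(t=1) = 7.91×77 + 3.73×110 + 7.60×107 = 609.07 + 410.3 + 813.2 = 1832.57
ΣP(t=0)·Q(t=0) = 7.91×78 + 3.73×138 + 7.60×83 = 616.98 + 514.74 + 630.8 = 1762.52
Index = 1832.57 / 1762.52 × 100 = 103.9744

103.97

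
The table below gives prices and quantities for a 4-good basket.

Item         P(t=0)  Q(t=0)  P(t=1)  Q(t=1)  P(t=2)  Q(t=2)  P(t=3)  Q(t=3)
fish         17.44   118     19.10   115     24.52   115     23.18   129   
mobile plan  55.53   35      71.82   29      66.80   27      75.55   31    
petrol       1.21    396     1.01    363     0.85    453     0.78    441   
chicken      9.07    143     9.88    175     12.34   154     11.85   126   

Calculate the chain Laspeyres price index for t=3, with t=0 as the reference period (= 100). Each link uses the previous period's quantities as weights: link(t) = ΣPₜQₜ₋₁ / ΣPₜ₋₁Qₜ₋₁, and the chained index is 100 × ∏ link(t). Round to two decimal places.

128.61

Link t=0→t=1:
ΣP(t=1)Q(t=0) = 19.10×118 + 71.82×35 + 1.01×396 + 9.88×143 = 2253.8 + 2513.7 + 399.96 + 1412.84 = 6580.3
ΣP(t=0)Q(t=0) = 17.44×118 + 55.53×35 + 1.21×396 + 9.07×143 = 2057.92 + 1943.55 + 479.16 + 1297.01 = 5777.64
link = 6580.3/5777.64 = 1.138925
Link t=1→t=2:
ΣP(t=2)Q(t=1) = 24.52×115 + 66.80×29 + 0.85×363 + 12.34×175 = 2819.8 + 1937.2 + 308.55 + 2159.5 = 7225.05
ΣP(t=1)Q(t=1) = 19.10×115 + 71.82×29 + 1.01×363 + 9.88×175 = 2196.5 + 2082.78 + 366.63 + 1729 = 6374.91
link = 7225.05/6374.91 = 1.133357
Link t=2→t=3:
ΣP(t=3)Q(t=2) = 23.18×115 + 75.55×27 + 0.78×453 + 11.85×154 = 2665.7 + 2039.85 + 353.34 + 1824.9 = 6883.79
ΣP(t=2)Q(t=2) = 24.52×115 + 66.80×27 + 0.85×453 + 12.34×154 = 2819.8 + 1803.6 + 385.05 + 1900.36 = 6908.81
link = 6883.79/6908.81 = 0.996379
Chained index = 100 × 1.138925 × 1.133357 × 0.996379 = 128.6134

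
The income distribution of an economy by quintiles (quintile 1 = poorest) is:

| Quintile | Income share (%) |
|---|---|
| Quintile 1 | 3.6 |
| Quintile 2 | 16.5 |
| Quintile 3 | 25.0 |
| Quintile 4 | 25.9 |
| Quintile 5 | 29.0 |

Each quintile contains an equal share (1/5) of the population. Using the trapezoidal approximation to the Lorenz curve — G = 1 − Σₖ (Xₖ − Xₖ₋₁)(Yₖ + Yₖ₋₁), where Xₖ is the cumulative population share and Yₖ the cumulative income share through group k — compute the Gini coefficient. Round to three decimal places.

0.241

Cumulative income shares Yₖ: 0.0360, 0.2010, 0.4510, 0.7100, 1.0000
Σ (Xₖ−Xₖ₋₁)(Yₖ+Yₖ₋₁) = (1/5)(0.0360+0.0000) + (1/5)(0.2010+0.0360) + (1/5)(0.4510+0.2010) + (1/5)(0.7100+0.4510) + (1/5)(1.0000+0.7100)
  = 0.0072 + 0.0474 + 0.1304 + 0.2322 + 0.3420 = 0.7592
G = 1 − 0.7592 = 0.2408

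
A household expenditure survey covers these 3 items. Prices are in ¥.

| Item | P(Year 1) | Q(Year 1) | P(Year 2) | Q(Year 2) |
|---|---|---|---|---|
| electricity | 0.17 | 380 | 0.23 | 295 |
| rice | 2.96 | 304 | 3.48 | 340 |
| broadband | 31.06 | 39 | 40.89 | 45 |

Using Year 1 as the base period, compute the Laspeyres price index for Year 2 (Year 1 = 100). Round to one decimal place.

125.9

Laspeyres price index uses base-period quantities as weights.
ΣP(Year 2)·Q(Year 1) = 0.23×380 + 3.48×304 + 40.89×39 = 87.4 + 1057.92 + 1594.71 = 2740.03
ΣP(Year 1)·Q(Year 1) = 0.17×380 + 2.96×304 + 31.06×39 = 64.6 + 899.84 + 1211.34 = 2175.78
Index = 2740.03 / 2175.78 × 100 = 125.9332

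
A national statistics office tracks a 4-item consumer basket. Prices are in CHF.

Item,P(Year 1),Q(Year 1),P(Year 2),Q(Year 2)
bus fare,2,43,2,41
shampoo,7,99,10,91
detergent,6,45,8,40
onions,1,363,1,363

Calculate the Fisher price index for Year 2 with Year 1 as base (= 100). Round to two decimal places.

Laspeyres component (base-period weights):
ΣP(Year 2)Q(Year 1) = 2×43 + 10×99 + 8×45 + 1×363 = 86 + 990 + 360 + 363 = 1799
ΣP(Year 1)Q(Year 1) = 2×43 + 7×99 + 6×45 + 1×363 = 86 + 693 + 270 + 363 = 1412
L = 1799 / 1412 × 100 = 127.4079
Paasche component (current-period weights):
ΣP(Year 2)Q(Year 2) = 2×41 + 10×91 + 8×40 + 1×363 = 82 + 910 + 320 + 363 = 1675
ΣP(Year 1)Q(Year 2) = 2×41 + 7×91 + 6×40 + 1×363 = 82 + 637 + 240 + 363 = 1322
P = 1675 / 1322 × 100 = 126.7020
Fisher = √(L × P) = √(127.4079 × 126.7020) = 127.0545

127.05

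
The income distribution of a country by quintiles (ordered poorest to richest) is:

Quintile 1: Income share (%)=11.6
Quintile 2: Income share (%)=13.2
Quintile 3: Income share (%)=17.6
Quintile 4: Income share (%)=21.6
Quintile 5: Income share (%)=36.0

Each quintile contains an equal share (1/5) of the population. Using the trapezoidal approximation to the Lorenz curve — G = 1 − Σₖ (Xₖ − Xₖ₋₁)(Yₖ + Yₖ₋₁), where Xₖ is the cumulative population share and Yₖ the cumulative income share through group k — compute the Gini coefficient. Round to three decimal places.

Cumulative income shares Yₖ: 0.1160, 0.2480, 0.4240, 0.6400, 1.0000
Σ (Xₖ−Xₖ₋₁)(Yₖ+Yₖ₋₁) = (1/5)(0.1160+0.0000) + (1/5)(0.2480+0.1160) + (1/5)(0.4240+0.2480) + (1/5)(0.6400+0.4240) + (1/5)(1.0000+0.6400)
  = 0.0232 + 0.0728 + 0.1344 + 0.2128 + 0.3280 = 0.7712
G = 1 − 0.7712 = 0.2288

0.229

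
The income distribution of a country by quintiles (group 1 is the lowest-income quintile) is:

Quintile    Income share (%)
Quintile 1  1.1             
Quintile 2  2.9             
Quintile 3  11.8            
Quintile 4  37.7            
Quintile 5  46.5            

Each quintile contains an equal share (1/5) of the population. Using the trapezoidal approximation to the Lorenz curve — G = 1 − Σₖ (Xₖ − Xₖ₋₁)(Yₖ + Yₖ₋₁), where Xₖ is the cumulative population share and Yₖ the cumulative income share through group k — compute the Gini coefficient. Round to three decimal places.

0.502

Cumulative income shares Yₖ: 0.0110, 0.0400, 0.1580, 0.5350, 1.0000
Σ (Xₖ−Xₖ₋₁)(Yₖ+Yₖ₋₁) = (1/5)(0.0110+0.0000) + (1/5)(0.0400+0.0110) + (1/5)(0.1580+0.0400) + (1/5)(0.5350+0.1580) + (1/5)(1.0000+0.5350)
  = 0.0022 + 0.0102 + 0.0396 + 0.1386 + 0.3070 = 0.4976
G = 1 − 0.4976 = 0.5024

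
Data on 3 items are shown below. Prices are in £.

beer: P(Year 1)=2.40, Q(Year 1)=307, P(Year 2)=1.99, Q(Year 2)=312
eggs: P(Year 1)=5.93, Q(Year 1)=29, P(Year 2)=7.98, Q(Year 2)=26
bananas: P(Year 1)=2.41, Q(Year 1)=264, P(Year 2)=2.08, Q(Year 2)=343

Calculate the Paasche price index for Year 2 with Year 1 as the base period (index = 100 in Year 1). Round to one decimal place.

Paasche price index uses current-period quantities as weights.
ΣP(Year 2)·Q(Year 2) = 1.99×312 + 7.98×26 + 2.08×343 = 620.88 + 207.48 + 713.44 = 1541.8
ΣP(Year 1)·Q(Year 2) = 2.40×312 + 5.93×26 + 2.41×343 = 748.8 + 154.18 + 826.63 = 1729.61
Index = 1541.8 / 1729.61 × 100 = 89.1415

89.1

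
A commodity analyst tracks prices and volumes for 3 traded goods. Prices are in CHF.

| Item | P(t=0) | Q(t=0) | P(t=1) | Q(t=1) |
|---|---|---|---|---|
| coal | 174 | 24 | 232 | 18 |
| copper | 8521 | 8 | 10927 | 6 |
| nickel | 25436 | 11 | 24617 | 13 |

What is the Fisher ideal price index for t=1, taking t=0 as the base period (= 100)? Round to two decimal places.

102.27

Laspeyres component (base-period weights):
ΣP(t=1)Q(t=0) = 232×24 + 10927×8 + 24617×11 = 5568 + 87416 + 270787 = 363771
ΣP(t=0)Q(t=0) = 174×24 + 8521×8 + 25436×11 = 4176 + 68168 + 279796 = 352140
L = 363771 / 352140 × 100 = 103.3029
Paasche component (current-period weights):
ΣP(t=1)Q(t=1) = 232×18 + 10927×6 + 24617×13 = 4176 + 65562 + 320021 = 389759
ΣP(t=0)Q(t=1) = 174×18 + 8521×6 + 25436×13 = 3132 + 51126 + 330668 = 384926
P = 389759 / 384926 × 100 = 101.2556
Fisher = √(L × P) = √(103.3029 × 101.2556) = 102.2741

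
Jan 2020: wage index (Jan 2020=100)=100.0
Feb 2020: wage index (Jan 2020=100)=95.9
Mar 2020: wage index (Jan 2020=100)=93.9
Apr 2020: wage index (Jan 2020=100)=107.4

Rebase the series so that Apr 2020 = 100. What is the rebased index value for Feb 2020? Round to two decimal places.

Rebased(Feb 2020) = 95.9 / 107.4 × 100 = 89.2924

89.29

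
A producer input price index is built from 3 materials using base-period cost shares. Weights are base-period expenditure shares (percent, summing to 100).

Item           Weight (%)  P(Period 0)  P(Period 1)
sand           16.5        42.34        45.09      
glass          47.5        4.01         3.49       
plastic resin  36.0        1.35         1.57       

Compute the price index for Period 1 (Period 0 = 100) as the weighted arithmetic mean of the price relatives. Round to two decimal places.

100.78

sand: 16.5 × (45.09/42.34) = 16.5 × 1.064950 = 17.5717
glass: 47.5 × (3.49/4.01) = 47.5 × 0.870324 = 41.3404
plastic resin: 36.0 × (1.57/1.35) = 36.0 × 1.162963 = 41.8667
Index = Σ wᵢ·(p₁ᵢ/p₀ᵢ) = 17.5717 + 41.3404 + 41.8667 = 100.7787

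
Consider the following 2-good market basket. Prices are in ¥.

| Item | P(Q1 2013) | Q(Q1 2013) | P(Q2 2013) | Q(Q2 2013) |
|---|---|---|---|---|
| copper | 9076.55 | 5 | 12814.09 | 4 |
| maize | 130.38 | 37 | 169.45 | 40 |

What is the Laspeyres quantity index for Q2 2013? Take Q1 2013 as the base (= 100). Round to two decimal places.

Laspeyres quantity index uses base-period prices as weights.
ΣP(Q1 2013)·Q(Q2 2013) = 9076.55×4 + 130.38×40 = 36306.2 + 5215.2 = 41521.4
ΣP(Q1 2013)·Q(Q1 2013) = 9076.55×5 + 130.38×37 = 45382.75 + 4824.06 = 50206.81
Index = 41521.4 / 50206.81 × 100 = 82.7007

82.70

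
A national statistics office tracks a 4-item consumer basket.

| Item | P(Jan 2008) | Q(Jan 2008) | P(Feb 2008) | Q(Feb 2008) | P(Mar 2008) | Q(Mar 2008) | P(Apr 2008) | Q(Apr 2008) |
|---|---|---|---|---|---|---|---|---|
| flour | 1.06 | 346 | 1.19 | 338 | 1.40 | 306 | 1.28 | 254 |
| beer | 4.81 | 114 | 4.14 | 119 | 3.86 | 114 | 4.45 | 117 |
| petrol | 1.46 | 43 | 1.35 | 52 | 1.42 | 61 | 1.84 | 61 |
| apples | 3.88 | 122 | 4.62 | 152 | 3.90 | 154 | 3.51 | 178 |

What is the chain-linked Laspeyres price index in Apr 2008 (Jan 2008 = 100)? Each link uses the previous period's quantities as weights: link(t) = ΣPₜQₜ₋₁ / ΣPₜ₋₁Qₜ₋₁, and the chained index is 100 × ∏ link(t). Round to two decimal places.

99.24

Link Jan 2008→Feb 2008:
ΣP(Feb 2008)Q(Jan 2008) = 1.19×346 + 4.14×114 + 1.35×43 + 4.62×122 = 411.74 + 471.96 + 58.05 + 563.64 = 1505.39
ΣP(Jan 2008)Q(Jan 2008) = 1.06×346 + 4.81×114 + 1.46×43 + 3.88×122 = 366.76 + 548.34 + 62.78 + 473.36 = 1451.24
link = 1505.39/1451.24 = 1.037313
Link Feb 2008→Mar 2008:
ΣP(Mar 2008)Q(Feb 2008) = 1.40×338 + 3.86×119 + 1.42×52 + 3.90×152 = 473.2 + 459.34 + 73.84 + 592.8 = 1599.18
ΣP(Feb 2008)Q(Feb 2008) = 1.19×338 + 4.14×119 + 1.35×52 + 4.62×152 = 402.22 + 492.66 + 70.2 + 702.24 = 1667.32
link = 1599.18/1667.32 = 0.959132
Link Mar 2008→Apr 2008:
ΣP(Apr 2008)Q(Mar 2008) = 1.28×306 + 4.45×114 + 1.84×61 + 3.51×154 = 391.68 + 507.3 + 112.24 + 540.54 = 1551.76
ΣP(Mar 2008)Q(Mar 2008) = 1.40×306 + 3.86×114 + 1.42×61 + 3.90×154 = 428.4 + 440.04 + 86.62 + 600.6 = 1555.66
link = 1551.76/1555.66 = 0.997493
Chained index = 100 × 1.037313 × 0.959132 × 0.997493 = 99.2426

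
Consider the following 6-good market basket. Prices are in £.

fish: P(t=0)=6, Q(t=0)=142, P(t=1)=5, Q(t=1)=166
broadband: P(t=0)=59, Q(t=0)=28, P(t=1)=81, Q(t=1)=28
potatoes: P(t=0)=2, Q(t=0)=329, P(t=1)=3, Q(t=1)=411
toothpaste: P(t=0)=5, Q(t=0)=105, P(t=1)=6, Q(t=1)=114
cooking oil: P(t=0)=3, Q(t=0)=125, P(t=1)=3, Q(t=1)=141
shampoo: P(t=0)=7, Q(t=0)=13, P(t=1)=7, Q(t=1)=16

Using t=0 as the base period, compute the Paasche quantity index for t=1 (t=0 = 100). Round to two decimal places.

Paasche quantity index uses current-period prices as weights.
ΣP(t=1)·Q(t=1) = 5×166 + 81×28 + 3×411 + 6×114 + 3×141 + 7×16 = 830 + 2268 + 1233 + 684 + 423 + 112 = 5550
ΣP(t=1)·Q(t=0) = 5×142 + 81×28 + 3×329 + 6×105 + 3×125 + 7×13 = 710 + 2268 + 987 + 630 + 375 + 91 = 5061
Index = 5550 / 5061 × 100 = 109.6621

109.66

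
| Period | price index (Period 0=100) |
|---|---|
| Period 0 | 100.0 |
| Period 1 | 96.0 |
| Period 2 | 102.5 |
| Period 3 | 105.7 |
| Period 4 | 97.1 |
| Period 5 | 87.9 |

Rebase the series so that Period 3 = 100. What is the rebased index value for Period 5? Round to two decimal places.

Rebased(Period 5) = 87.9 / 105.7 × 100 = 83.1599

83.16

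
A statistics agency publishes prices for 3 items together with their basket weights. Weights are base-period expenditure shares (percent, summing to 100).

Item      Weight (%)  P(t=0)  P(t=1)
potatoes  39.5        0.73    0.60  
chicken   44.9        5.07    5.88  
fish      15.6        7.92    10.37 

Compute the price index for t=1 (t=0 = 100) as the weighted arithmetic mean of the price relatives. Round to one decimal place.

105.0

potatoes: 39.5 × (0.60/0.73) = 39.5 × 0.821918 = 32.4658
chicken: 44.9 × (5.88/5.07) = 44.9 × 1.159763 = 52.0734
fish: 15.6 × (10.37/7.92) = 15.6 × 1.309343 = 20.4258
Index = Σ wᵢ·(p₁ᵢ/p₀ᵢ) = 32.4658 + 52.0734 + 20.4258 = 104.9649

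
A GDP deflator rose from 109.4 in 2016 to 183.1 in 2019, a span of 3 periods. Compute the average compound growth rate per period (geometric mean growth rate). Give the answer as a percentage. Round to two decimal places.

Growth factor = (183.1/109.4)^(1/3) = (1.673675)^(1/3) = 1.187291
Growth rate = 1.187291 − 1 = 0.187291 = 18.7291%

18.73%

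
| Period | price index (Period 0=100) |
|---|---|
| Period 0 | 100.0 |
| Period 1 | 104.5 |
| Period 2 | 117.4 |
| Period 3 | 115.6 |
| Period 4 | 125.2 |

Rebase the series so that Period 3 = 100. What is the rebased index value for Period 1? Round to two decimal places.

90.40

Rebased(Period 1) = 104.5 / 115.6 × 100 = 90.3979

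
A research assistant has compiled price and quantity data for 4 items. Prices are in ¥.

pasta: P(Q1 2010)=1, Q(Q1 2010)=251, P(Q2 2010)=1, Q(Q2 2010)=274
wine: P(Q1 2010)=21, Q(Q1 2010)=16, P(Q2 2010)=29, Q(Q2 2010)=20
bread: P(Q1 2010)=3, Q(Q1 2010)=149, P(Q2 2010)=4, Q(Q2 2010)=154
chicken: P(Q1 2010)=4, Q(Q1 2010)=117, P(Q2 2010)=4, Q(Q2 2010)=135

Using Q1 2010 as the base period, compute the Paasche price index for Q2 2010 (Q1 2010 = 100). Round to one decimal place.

Paasche price index uses current-period quantities as weights.
ΣP(Q2 2010)·Q(Q2 2010) = 1×274 + 29×20 + 4×154 + 4×135 = 274 + 580 + 616 + 540 = 2010
ΣP(Q1 2010)·Q(Q2 2010) = 1×274 + 21×20 + 3×154 + 4×135 = 274 + 420 + 462 + 540 = 1696
Index = 2010 / 1696 × 100 = 118.5142

118.5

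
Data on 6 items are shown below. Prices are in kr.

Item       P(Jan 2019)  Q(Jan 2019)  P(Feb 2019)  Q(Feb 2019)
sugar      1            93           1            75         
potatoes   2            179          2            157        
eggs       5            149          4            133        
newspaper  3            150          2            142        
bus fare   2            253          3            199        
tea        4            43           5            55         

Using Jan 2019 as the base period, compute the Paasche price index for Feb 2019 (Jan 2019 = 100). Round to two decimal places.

Paasche price index uses current-period quantities as weights.
ΣP(Feb 2019)·Q(Feb 2019) = 1×75 + 2×157 + 4×133 + 2×142 + 3×199 + 5×55 = 75 + 314 + 532 + 284 + 597 + 275 = 2077
ΣP(Jan 2019)·Q(Feb 2019) = 1×75 + 2×157 + 5×133 + 3×142 + 2×199 + 4×55 = 75 + 314 + 665 + 426 + 398 + 220 = 2098
Index = 2077 / 2098 × 100 = 98.9990

99.00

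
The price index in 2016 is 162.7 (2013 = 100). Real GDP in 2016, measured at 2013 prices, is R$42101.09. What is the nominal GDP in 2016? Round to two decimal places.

68498.47

Nominal = Real × (Index/100) = 42101.09 × (162.7/100)
        = 42101.09 × 1.627 = 68498.4734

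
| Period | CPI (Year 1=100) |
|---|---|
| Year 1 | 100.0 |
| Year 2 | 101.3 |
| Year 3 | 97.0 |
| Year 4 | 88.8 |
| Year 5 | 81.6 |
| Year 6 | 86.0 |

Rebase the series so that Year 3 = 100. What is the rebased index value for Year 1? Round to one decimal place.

103.1

Rebased(Year 1) = 100.0 / 97.0 × 100 = 103.0928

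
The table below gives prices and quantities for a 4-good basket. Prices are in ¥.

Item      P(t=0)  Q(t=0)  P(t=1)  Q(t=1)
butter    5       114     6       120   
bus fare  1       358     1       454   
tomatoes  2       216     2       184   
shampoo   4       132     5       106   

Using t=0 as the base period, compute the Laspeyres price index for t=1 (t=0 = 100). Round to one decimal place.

Laspeyres price index uses base-period quantities as weights.
ΣP(t=1)·Q(t=0) = 6×114 + 1×358 + 2×216 + 5×132 = 684 + 358 + 432 + 660 = 2134
ΣP(t=0)·Q(t=0) = 5×114 + 1×358 + 2×216 + 4×132 = 570 + 358 + 432 + 528 = 1888
Index = 2134 / 1888 × 100 = 113.0297

113.0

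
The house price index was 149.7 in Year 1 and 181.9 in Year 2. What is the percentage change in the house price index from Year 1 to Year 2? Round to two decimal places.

21.51%

Change = (181.9 − 149.7) / 149.7 × 100
       = 32.2 / 149.7 × 100 = 21.5097%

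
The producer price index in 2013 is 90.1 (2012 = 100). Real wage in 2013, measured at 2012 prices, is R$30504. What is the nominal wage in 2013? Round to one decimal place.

27484.1

Nominal = Real × (Index/100) = 30504 × (90.1/100)
        = 30504 × 0.901 = 27484.1040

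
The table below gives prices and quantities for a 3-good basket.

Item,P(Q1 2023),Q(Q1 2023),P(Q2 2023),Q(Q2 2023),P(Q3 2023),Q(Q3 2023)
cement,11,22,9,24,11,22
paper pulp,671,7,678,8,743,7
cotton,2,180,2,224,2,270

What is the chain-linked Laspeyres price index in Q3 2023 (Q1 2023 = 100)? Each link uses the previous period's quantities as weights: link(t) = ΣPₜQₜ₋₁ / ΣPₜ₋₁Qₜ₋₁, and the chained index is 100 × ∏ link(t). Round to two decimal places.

109.43

Link Q1 2023→Q2 2023:
ΣP(Q2 2023)Q(Q1 2023) = 9×22 + 678×7 + 2×180 = 198 + 4746 + 360 = 5304
ΣP(Q1 2023)Q(Q1 2023) = 11×22 + 671×7 + 2×180 = 242 + 4697 + 360 = 5299
link = 5304/5299 = 1.000944
Link Q2 2023→Q3 2023:
ΣP(Q3 2023)Q(Q2 2023) = 11×24 + 743×8 + 2×224 = 264 + 5944 + 448 = 6656
ΣP(Q2 2023)Q(Q2 2023) = 9×24 + 678×8 + 2×224 = 216 + 5424 + 448 = 6088
link = 6656/6088 = 1.093298
Chained index = 100 × 1.000944 × 1.093298 = 109.4330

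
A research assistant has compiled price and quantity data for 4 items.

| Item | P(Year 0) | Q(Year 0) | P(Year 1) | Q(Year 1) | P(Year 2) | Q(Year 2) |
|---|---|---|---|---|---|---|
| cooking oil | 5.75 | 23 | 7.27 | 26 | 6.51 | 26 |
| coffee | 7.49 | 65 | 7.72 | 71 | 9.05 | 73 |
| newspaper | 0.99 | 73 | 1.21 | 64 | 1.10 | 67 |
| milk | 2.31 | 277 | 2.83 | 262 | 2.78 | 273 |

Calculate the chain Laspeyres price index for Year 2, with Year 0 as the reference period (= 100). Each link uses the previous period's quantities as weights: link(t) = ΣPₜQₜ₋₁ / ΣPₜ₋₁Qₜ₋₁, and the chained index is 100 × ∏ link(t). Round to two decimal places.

119.83

Link Year 0→Year 1:
ΣP(Year 1)Q(Year 0) = 7.27×23 + 7.72×65 + 1.21×73 + 2.83×277 = 167.21 + 501.8 + 88.33 + 783.91 = 1541.25
ΣP(Year 0)Q(Year 0) = 5.75×23 + 7.49×65 + 0.99×73 + 2.31×277 = 132.25 + 486.85 + 72.27 + 639.87 = 1331.24
link = 1541.25/1331.24 = 1.157755
Link Year 1→Year 2:
ΣP(Year 2)Q(Year 1) = 6.51×26 + 9.05×71 + 1.10×64 + 2.78×262 = 169.26 + 642.55 + 70.4 + 728.36 = 1610.57
ΣP(Year 1)Q(Year 1) = 7.27×26 + 7.72×71 + 1.21×64 + 2.83×262 = 189.02 + 548.12 + 77.44 + 741.46 = 1556.04
link = 1610.57/1556.04 = 1.035044
Chained index = 100 × 1.157755 × 1.035044 = 119.8328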